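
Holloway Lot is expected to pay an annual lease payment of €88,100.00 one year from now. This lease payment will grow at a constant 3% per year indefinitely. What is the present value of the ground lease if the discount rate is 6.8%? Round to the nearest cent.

Growing perpetuity: P = D₁ / (r − g) = €88,100.0000 / (0.068 − 0.03) = €2,318,421.05

€2318421.05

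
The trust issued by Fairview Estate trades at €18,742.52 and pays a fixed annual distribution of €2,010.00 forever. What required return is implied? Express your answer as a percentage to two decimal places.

10.72%

P = C/r ⇒ r = C/P = €2,010.00/€18,742.52 = 0.107243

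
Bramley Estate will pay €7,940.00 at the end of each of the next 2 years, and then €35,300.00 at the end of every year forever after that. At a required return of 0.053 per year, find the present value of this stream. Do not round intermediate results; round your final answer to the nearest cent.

€615379.71

PV of 2-year annuity: €7,940.00 × [1 − (1+0.053)^−2] / 0.053 = 14701.19741
Perpetuity value at year 2: €35,300.00 / 0.053 = 666037.73585
PV of perpetuity: 666037.73585 / (1+0.053)^2 = 600678.50807
Total PV = 14701.19741 + 600678.50807 = 615379.70548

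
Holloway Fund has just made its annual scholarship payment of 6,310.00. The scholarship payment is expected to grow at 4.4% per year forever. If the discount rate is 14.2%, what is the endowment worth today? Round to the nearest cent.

D₁ = D₀ × (1 + g) = 6,310.00 × 1.044 = 6,587.6400
Growing perpetuity: P = D₁ / (r − g) = 6,587.6400 / (0.142 − 0.044) = 67,220.82

67220.82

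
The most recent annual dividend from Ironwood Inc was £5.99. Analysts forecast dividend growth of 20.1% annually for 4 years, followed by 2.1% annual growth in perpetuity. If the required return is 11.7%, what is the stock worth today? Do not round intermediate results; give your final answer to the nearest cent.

D_1 = 7.19399
D_2 = 8.63998
D_3 = 10.37662
D_4 = 12.46232
Terminal value at year 4: TV = D_4×(1+g_2)/(r−g_2) = 12.72403/0.096 = 132.54195
P_0 = D_1/(1+r)^1 + D_2/(1+r)^2 + D_3/(1+r)^3 + D_4/(1+r)^4 + TV/(1+r)^4
    = 6.44046 + 6.92479 + 7.44554 + 8.00546 + 85.14138 = 113.95762

£113.96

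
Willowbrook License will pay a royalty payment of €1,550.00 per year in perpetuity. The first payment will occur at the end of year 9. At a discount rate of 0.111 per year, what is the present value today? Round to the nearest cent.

€6015.84

Value at end of year 8: C / r = €1,550.00 / 0.111 = €13,963.9640
Discount to today: PV = €13,963.9640 / (1 + 0.111)^8 = €13,963.9640 / 2.321200 = €6,015.84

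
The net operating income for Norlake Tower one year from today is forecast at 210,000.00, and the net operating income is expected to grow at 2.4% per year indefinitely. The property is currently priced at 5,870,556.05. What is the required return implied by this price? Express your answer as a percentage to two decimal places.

5.98%

P = D₁/(r − g) ⇒ r = D₁/P + g = 210,000.0000/5,870,556.05 + 0.024 = 0.035772 + 0.024 = 0.059772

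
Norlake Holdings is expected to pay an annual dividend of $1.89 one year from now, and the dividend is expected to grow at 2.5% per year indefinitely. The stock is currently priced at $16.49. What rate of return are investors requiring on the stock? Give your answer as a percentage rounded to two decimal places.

13.96%

P = D₁/(r − g) ⇒ r = D₁/P + g = $1.8900/$16.49 + 0.025 = 0.114615 + 0.025 = 0.139615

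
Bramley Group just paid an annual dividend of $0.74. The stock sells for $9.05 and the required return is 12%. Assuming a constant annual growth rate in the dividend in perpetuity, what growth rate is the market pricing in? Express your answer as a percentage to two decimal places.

3.53%

P = D₀(1+g)/(r−g) ⇒ P(r−g) = D₀(1+g) ⇒ g(P+D₀) = P·r − D₀
g = (P·r − D₀)/(P + D₀) = ($9.05×0.12 − $0.74) / ($9.05 + $0.74) = 0.035342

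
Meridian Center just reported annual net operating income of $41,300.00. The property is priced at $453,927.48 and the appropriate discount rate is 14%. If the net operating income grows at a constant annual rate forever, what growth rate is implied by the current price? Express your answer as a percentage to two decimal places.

4.49%

P = D₀(1+g)/(r−g) ⇒ P(r−g) = D₀(1+g) ⇒ g(P+D₀) = P·r − D₀
g = (P·r − D₀)/(P + D₀) = ($453,927.48×0.14 − $41,300.00) / ($453,927.48 + $41,300.00) = 0.044929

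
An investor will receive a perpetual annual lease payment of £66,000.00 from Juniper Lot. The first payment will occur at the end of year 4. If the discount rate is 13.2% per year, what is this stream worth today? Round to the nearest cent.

£344691.62

Value at end of year 3: C / r = £66,000.00 / 0.132 = £500,000.0000
Discount to today: PV = £500,000.0000 / (1 + 0.132)^3 = £500,000.0000 / 1.450572 = £344,691.62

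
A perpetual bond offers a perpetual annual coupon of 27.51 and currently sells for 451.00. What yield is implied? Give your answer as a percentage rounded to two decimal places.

P = C/r ⇒ r = C/P = 27.51/451.00 = 0.060998

6.10%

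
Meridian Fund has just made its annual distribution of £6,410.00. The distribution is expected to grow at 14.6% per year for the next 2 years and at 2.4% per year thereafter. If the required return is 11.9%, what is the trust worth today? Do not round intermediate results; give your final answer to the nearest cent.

£85755.25

D_1 = 7345.86000
D_2 = 8418.35556
Terminal value at year 2: TV = D_2×(1+g_2)/(r−g_2) = 8620.39609/0.095 = 90741.01151
P_0 = D_1/(1+r)^1 + D_2/(1+r)^2 + TV/(1+r)^2
    = 6564.66488 + 6723.06162 + 72467.52735 = 85755.25385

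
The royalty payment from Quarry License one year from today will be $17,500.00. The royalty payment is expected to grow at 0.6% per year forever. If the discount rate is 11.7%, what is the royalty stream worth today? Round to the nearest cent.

Growing perpetuity: P = D₁ / (r − g) = $17,500.0000 / (0.117 − 0.006) = $157,657.66

$157657.66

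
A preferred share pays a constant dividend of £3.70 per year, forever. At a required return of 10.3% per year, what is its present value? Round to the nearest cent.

Level perpetuity: PV = C / r = £3.70 / 0.103 = £35.92

£35.92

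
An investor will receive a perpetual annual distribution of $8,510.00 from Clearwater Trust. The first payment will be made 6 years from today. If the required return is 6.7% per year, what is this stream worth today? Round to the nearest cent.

$91840.17

Value at end of year 5: C / r = $8,510.00 / 0.067 = $127,014.9254
Discount to today: PV = $127,014.9254 / (1 + 0.067)^5 = $127,014.9254 / 1.383000 = $91,840.17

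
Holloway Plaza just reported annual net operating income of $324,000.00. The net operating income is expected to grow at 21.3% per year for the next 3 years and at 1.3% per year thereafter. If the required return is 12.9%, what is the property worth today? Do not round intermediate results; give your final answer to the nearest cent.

D_1 = 393012.00000
D_2 = 476723.55600
D_3 = 578265.67343
Terminal value at year 3: TV = D_3×(1+g_2)/(r−g_2) = 585783.12718/0.116 = 5049854.54468
P_0 = D_1/(1+r)^1 + D_2/(1+r)^2 + D_3/(1+r)^3 + TV/(1+r)^3
    = 348106.28875 + 374006.13663 + 401832.98825 + 3509110.49220 = 4633055.90583

$4633055.91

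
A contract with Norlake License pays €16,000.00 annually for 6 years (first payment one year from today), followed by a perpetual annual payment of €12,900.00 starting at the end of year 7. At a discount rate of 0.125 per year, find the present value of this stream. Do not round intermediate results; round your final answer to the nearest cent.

PV of 6-year annuity: €16,000.00 × [1 − (1+0.125)^−6] / 0.125 = 64861.41641
Perpetuity value at year 6: €12,900.00 / 0.125 = 103200.00000
PV of perpetuity: 103200.00000 / (1+0.125)^6 = 50905.48302
Total PV = 64861.41641 + 50905.48302 = 115766.89943

€115766.90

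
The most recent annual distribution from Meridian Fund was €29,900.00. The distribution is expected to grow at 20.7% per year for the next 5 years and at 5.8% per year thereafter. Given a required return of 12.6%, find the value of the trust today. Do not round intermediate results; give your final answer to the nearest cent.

D_1 = 36089.30000
D_2 = 43559.78510
D_3 = 52576.66062
D_4 = 63460.02936
D_5 = 76596.25544
Terminal value at year 5: TV = D_5×(1+g_2)/(r−g_2) = 81038.83826/0.068 = 1191747.62143
P_0 = D_1/(1+r)^1 + D_2/(1+r)^2 + D_3/(1+r)^3 + D_4/(1+r)^4 + D_5/(1+r)^5 + TV/(1+r)^5
    = 32050.88810 + 34356.50261 + 36827.97393 + 39477.23316 + 42317.06965 + 658403.81891 = 843433.48635

€843433.49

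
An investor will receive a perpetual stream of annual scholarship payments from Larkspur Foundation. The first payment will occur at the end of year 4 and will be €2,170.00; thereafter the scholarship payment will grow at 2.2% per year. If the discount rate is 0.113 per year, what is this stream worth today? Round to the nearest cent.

Value at end of year 3: C₁ / (r − g) = €2,170.00 / (0.113 − 0.022) = €23,846.1538
Discount to today: PV = €23,846.1538 / (1 + 0.113)^3 = €23,846.1538 / 1.378750 = €17,295.49

€17295.49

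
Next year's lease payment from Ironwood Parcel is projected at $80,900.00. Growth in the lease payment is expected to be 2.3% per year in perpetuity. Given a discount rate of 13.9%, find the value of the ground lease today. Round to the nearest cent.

$697413.79

Growing perpetuity: P = D₁ / (r − g) = $80,900.0000 / (0.139 − 0.023) = $697,413.79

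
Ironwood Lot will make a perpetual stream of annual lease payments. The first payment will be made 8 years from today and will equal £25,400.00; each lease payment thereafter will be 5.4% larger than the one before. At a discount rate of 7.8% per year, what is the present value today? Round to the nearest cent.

£625591.95

Value at end of year 7: C₁ / (r − g) = £25,400.00 / (0.078 − 0.054) = £1,058,333.3333
Discount to today: PV = £1,058,333.3333 / (1 + 0.078)^7 = £1,058,333.3333 / 1.691731 = £625,591.95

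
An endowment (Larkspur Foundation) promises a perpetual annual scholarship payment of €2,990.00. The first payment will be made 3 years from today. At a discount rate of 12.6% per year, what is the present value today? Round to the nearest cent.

€18716.47

Value at end of year 2: C / r = €2,990.00 / 0.126 = €23,730.1587
Discount to today: PV = €23,730.1587 / (1 + 0.126)^2 = €23,730.1587 / 1.267876 = €18,716.47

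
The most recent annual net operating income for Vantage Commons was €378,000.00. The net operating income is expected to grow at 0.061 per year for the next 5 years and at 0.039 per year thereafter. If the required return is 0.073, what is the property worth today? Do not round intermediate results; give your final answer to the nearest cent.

D_1 = 401058.00000
D_2 = 425522.53800
D_3 = 451479.41282
D_4 = 479019.65700
D_5 = 508239.85608
Terminal value at year 5: TV = D_5×(1+g_2)/(r−g_2) = 528061.21046/0.034 = 15531212.07247
P_0 = D_1/(1+r)^1 + D_2/(1+r)^2 + D_3/(1+r)^3 + D_4/(1+r)^4 + D_5/(1+r)^5 + TV/(1+r)^5
    = 373772.60019 + 369592.47791 + 365459.10444 + 361371.95695 + 357330.51848 + 10919600.25582 = 12747126.91379

€12747126.91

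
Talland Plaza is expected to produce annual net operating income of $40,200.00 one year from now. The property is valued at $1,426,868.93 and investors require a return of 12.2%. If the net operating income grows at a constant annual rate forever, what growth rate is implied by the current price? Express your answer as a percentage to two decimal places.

P = D₁/(r−g) ⇒ g = r − D₁/P = 0.122 − $40,200.00/$1,426,868.93 = 0.093826

9.38%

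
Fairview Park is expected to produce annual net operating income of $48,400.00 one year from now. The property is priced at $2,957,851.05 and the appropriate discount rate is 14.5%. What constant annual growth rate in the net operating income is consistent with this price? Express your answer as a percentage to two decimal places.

12.86%

P = D₁/(r−g) ⇒ g = r − D₁/P = 0.145 − $48,400.00/$2,957,851.05 = 0.128637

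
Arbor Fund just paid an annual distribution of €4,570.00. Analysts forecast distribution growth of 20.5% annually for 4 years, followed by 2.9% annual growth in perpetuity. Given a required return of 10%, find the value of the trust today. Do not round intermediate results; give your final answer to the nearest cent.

D_1 = 5506.85000
D_2 = 6635.75425
D_3 = 7996.08387
D_4 = 9635.28106
Terminal value at year 4: TV = D_4×(1+g_2)/(r−g_2) = 9914.70422/0.071 = 139643.72135
P_0 = D_1/(1+r)^1 + D_2/(1+r)^2 + D_3/(1+r)^3 + D_4/(1+r)^4 + TV/(1+r)^4
    = 5006.22727 + 5484.09442 + 6007.57616 + 6581.02661 + 95378.54064 = 118457.46511

€118457.47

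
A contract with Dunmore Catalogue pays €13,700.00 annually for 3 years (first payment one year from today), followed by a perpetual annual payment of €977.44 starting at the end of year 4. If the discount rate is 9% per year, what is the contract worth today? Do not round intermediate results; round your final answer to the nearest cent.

PV of 3-year annuity: €13,700.00 × [1 − (1+0.09)^−3] / 0.09 = 34678.73692
Perpetuity value at year 3: €977.44 / 0.09 = 10860.44444
PV of perpetuity: 10860.44444 / (1+0.09)^3 = 8386.25579
Total PV = 34678.73692 + 8386.25579 = 43064.99271

€43064.99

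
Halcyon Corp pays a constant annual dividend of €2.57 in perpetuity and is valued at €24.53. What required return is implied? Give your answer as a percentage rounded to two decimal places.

10.48%

P = C/r ⇒ r = C/P = €2.57/€24.53 = 0.104770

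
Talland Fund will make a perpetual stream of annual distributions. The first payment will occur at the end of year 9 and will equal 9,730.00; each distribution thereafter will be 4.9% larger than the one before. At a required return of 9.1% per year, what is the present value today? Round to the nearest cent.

Value at end of year 8: C₁ / (r − g) = 9,730.00 / (0.091 − 0.049) = 231,666.6667
Discount to today: PV = 231,666.6667 / (1 + 0.091)^8 = 231,666.6667 / 2.007234 = 115,415.87

115415.87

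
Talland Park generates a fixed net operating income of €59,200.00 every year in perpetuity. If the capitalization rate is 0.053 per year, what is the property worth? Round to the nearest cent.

Level perpetuity: PV = C / r = €59,200.00 / 0.053 = €1,116,981.13

€1116981.13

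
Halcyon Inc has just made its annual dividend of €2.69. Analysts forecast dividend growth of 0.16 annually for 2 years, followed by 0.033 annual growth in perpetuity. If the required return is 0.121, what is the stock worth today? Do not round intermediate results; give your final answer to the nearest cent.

€39.48

D_1 = 3.12040
D_2 = 3.61966
Terminal value at year 2: TV = D_2×(1+g_2)/(r−g_2) = 3.73911/0.088 = 42.48992
P_0 = D_1/(1+r)^1 + D_2/(1+r)^2 + TV/(1+r)^2
    = 2.78359 + 2.88043 + 33.81230 = 39.47631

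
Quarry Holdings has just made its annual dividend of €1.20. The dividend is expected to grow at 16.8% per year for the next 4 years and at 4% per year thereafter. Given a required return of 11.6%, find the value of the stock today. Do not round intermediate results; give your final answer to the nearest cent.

D_1 = 1.40160
D_2 = 1.63707
D_3 = 1.91210
D_4 = 2.23333
Terminal value at year 4: TV = D_4×(1+g_2)/(r−g_2) = 2.32266/0.076 = 30.56134
P_0 = D_1/(1+r)^1 + D_2/(1+r)^2 + D_3/(1+r)^3 + D_4/(1+r)^4 + TV/(1+r)^4
    = 1.25591 + 1.31443 + 1.37568 + 1.43978 + 19.70224 = 25.08804

€25.09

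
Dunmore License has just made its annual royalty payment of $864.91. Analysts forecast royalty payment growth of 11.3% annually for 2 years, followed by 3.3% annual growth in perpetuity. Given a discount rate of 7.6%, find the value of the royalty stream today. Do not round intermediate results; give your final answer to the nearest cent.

$24051.56

D_1 = 962.64483
D_2 = 1071.42370
Terminal value at year 2: TV = D_2×(1+g_2)/(r−g_2) = 1106.78068/0.043 = 25739.08553
P_0 = D_1/(1+r)^1 + D_2/(1+r)^2 + TV/(1+r)^2
    = 894.65133 + 925.41536 + 22231.48997 = 24051.55666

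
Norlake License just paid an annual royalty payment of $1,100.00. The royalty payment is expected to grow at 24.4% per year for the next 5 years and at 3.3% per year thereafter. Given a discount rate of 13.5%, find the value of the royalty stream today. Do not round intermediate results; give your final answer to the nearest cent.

D_1 = 1368.40000
D_2 = 1702.28960
D_3 = 2117.64826
D_4 = 2634.35444
D_5 = 3277.13692
Terminal value at year 5: TV = D_5×(1+g_2)/(r−g_2) = 3385.28244/0.102 = 33189.04353
P_0 = D_1/(1+r)^1 + D_2/(1+r)^2 + D_3/(1+r)^3 + D_4/(1+r)^4 + D_5/(1+r)^5 + TV/(1+r)^5
    = 1205.63877 + 1321.42258 + 1448.32571 + 1587.41603 + 1739.86391 + 17620.38645 = 24923.05344

$24923.05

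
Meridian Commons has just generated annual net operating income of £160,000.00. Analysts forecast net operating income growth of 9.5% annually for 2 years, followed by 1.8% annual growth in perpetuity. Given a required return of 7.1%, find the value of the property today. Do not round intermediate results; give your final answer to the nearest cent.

£3543322.23

D_1 = 175200.00000
D_2 = 191844.00000
Terminal value at year 2: TV = D_2×(1+g_2)/(r−g_2) = 195297.19200/0.053 = 3684852.67925
P_0 = D_1/(1+r)^1 + D_2/(1+r)^2 + TV/(1+r)^2
    = 163585.43417 + 167251.21421 + 3212485.58617 = 3543322.23455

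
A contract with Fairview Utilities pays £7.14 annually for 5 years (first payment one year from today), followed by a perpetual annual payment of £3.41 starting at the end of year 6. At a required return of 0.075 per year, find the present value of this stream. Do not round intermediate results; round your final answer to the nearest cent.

PV of 5-year annuity: £7.14 × [1 − (1+0.075)^−5] / 0.075 = 28.88762
Perpetuity value at year 5: £3.41 / 0.075 = 45.46667
PV of perpetuity: 45.46667 / (1+0.075)^5 = 31.67020
Total PV = 28.88762 + 31.67020 = 60.55782

£60.56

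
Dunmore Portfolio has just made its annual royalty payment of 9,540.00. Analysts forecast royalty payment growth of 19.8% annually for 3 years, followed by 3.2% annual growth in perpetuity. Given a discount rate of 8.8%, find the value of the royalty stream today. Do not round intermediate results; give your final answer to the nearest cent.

269512.85

D_1 = 11428.92000
D_2 = 13691.84616
D_3 = 16402.83170
Terminal value at year 3: TV = D_3×(1+g_2)/(r−g_2) = 16927.72231/0.056 = 302280.75561
P_0 = D_1/(1+r)^1 + D_2/(1+r)^2 + D_3/(1+r)^3 + TV/(1+r)^3
    = 10504.52206 + 11566.56013 + 12735.97338 + 234705.79521 = 269512.85079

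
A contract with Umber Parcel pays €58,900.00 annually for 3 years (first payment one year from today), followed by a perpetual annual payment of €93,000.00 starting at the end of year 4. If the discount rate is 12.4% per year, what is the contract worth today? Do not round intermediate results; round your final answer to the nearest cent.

€668657.25

PV of 3-year annuity: €58,900.00 × [1 − (1+0.124)^−3] / 0.124 = 140501.11387
Perpetuity value at year 3: €93,000.00 / 0.124 = 750000.00000
PV of perpetuity: 750000.00000 / (1+0.124)^3 = 528156.13600
Total PV = 140501.11387 + 528156.13600 = 668657.24987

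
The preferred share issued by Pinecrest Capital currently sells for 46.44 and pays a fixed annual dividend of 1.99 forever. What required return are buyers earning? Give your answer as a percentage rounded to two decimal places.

4.29%

P = C/r ⇒ r = C/P = 1.99/46.44 = 0.042851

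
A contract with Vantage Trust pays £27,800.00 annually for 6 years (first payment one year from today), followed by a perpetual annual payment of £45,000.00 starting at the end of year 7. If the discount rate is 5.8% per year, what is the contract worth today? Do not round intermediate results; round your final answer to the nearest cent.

PV of 6-year annuity: £27,800.00 × [1 − (1+0.058)^−6] / 0.058 = 137564.85149
Perpetuity value at year 6: £45,000.00 / 0.058 = 775862.06897
PV of perpetuity: 775862.06897 / (1+0.058)^6 = 553185.15109
Total PV = 137564.85149 + 553185.15109 = 690750.00258

£690750.00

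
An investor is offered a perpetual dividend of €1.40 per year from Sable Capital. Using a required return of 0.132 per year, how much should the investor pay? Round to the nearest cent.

Level perpetuity: PV = C / r = €1.40 / 0.132 = €10.61

€10.61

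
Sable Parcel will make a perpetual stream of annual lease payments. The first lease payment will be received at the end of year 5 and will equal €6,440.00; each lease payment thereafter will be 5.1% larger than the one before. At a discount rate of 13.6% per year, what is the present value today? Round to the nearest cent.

Value at end of year 4: C₁ / (r − g) = €6,440.00 / (0.136 − 0.051) = €75,764.7059
Discount to today: PV = €75,764.7059 / (1 + 0.136)^4 = €75,764.7059 / 1.665380 = €45,493.95

€45493.95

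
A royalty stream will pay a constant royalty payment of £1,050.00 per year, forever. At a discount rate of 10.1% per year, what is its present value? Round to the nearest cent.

Level perpetuity: PV = C / r = £1,050.00 / 0.101 = £10,396.04

£10396.04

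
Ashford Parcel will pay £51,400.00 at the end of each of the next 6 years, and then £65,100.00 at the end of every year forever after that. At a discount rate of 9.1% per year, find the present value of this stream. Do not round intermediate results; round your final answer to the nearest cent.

£654110.33

PV of 6-year annuity: £51,400.00 × [1 − (1+0.091)^−6] / 0.091 = 229890.37767
Perpetuity value at year 6: £65,100.00 / 0.091 = 715384.61538
PV of perpetuity: 715384.61538 / (1+0.091)^6 = 424219.95418
Total PV = 229890.37767 + 424219.95418 = 654110.33184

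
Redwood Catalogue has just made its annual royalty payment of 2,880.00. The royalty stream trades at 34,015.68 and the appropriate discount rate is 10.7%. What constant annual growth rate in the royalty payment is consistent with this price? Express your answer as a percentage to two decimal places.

2.06%

P = D₀(1+g)/(r−g) ⇒ P(r−g) = D₀(1+g) ⇒ g(P+D₀) = P·r − D₀
g = (P·r − D₀)/(P + D₀) = (34,015.68×0.107 − 2,880.00) / (34,015.68 + 2,880.00) = 0.020590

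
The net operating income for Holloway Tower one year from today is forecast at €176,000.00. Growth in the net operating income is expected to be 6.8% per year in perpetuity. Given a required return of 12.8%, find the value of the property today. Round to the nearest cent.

€2933333.33

Growing perpetuity: P = D₁ / (r − g) = €176,000.0000 / (0.128 − 0.068) = €2,933,333.33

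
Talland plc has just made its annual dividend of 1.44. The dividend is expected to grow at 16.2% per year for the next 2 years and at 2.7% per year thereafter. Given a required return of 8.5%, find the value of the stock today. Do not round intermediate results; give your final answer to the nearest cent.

32.44

D_1 = 1.67328
D_2 = 1.94435
Terminal value at year 2: TV = D_2×(1+g_2)/(r−g_2) = 1.99685/0.058 = 34.42843
P_0 = D_1/(1+r)^1 + D_2/(1+r)^2 + TV/(1+r)^2
    = 1.54219 + 1.65164 + 29.24541 = 32.43924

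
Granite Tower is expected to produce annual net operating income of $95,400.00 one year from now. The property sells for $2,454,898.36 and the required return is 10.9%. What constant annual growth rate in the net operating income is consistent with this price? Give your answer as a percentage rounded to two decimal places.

7.01%

P = D₁/(r−g) ⇒ g = r − D₁/P = 0.109 − $95,400.00/$2,454,898.36 = 0.070139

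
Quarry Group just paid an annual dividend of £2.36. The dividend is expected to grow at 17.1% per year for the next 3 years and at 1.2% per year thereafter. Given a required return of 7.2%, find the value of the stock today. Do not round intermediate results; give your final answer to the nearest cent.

£60.35

D_1 = 2.76356
D_2 = 3.23613
D_3 = 3.78951
Terminal value at year 3: TV = D_3×(1+g_2)/(r−g_2) = 3.83498/0.06 = 63.91635
P_0 = D_1/(1+r)^1 + D_2/(1+r)^2 + D_3/(1+r)^3 + TV/(1+r)^3
    = 2.57795 + 2.81602 + 3.07609 + 51.88330 = 60.35336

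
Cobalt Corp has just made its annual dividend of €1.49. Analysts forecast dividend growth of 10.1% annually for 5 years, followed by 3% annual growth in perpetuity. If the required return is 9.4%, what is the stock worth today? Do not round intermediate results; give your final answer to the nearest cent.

D_1 = 1.64049
D_2 = 1.80618
D_3 = 1.98860
D_4 = 2.18945
D_5 = 2.41059
Terminal value at year 5: TV = D_5×(1+g_2)/(r−g_2) = 2.48290/0.064 = 38.79539
P_0 = D_1/(1+r)^1 + D_2/(1+r)^2 + D_3/(1+r)^3 + D_4/(1+r)^4 + D_5/(1+r)^5 + TV/(1+r)^5
    = 1.49953 + 1.50913 + 1.51878 + 1.52850 + 1.53828 + 24.75674 = 32.35098

€32.35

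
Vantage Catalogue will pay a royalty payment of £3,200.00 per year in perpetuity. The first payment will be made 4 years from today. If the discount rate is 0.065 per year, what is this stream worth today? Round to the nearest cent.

Value at end of year 3: C / r = £3,200.00 / 0.065 = £49,230.7692
Discount to today: PV = £49,230.7692 / (1 + 0.065)^3 = £49,230.7692 / 1.207950 = £40,755.65

£40755.65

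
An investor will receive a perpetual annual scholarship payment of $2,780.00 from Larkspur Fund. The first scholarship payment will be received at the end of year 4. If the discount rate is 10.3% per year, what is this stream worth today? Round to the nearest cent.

Value at end of year 3: C / r = $2,780.00 / 0.103 = $26,990.2913
Discount to today: PV = $26,990.2913 / (1 + 0.103)^3 = $26,990.2913 / 1.341920 = $20,113.19

$20113.19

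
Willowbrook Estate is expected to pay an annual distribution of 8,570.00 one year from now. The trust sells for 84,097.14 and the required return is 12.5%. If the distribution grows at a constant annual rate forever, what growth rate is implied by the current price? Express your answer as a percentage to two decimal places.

2.31%

P = D₁/(r−g) ⇒ g = r − D₁/P = 0.125 − 8,570.00/84,097.14 = 0.023094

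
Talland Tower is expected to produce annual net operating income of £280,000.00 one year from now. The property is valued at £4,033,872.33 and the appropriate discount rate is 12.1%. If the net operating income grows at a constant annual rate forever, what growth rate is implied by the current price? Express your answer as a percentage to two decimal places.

P = D₁/(r−g) ⇒ g = r − D₁/P = 0.121 − £280,000.00/£4,033,872.33 = 0.051588

5.16%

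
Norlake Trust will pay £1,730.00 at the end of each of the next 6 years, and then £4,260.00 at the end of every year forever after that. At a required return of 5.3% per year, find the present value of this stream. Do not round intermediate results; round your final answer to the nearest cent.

PV of 6-year annuity: £1,730.00 × [1 − (1+0.053)^−6] / 0.053 = 8697.32735
Perpetuity value at year 6: £4,260.00 / 0.053 = 80377.35849
PV of perpetuity: 80377.35849 / (1+0.053)^6 = 58960.81831
Total PV = 8697.32735 + 58960.81831 = 67658.14566

£67658.15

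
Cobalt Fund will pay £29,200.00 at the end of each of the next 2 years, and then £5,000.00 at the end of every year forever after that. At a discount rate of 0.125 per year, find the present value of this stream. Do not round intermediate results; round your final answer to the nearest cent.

PV of 2-year annuity: £29,200.00 × [1 − (1+0.125)^−2] / 0.125 = 49027.16049
Perpetuity value at year 2: £5,000.00 / 0.125 = 40000.00000
PV of perpetuity: 40000.00000 / (1+0.125)^2 = 31604.93827
Total PV = 49027.16049 + 31604.93827 = 80632.09877

£80632.10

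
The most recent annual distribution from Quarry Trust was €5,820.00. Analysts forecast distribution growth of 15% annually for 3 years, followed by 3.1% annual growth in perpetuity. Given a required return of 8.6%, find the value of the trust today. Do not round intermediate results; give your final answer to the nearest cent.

D_1 = 6693.00000
D_2 = 7696.95000
D_3 = 8851.49250
Terminal value at year 3: TV = D_3×(1+g_2)/(r−g_2) = 9125.88877/0.055 = 165925.25032
P_0 = D_1/(1+r)^1 + D_2/(1+r)^2 + D_3/(1+r)^3 + TV/(1+r)^3
    = 6162.98343 + 6526.17950 + 6910.77940 + 129545.70110 = 149145.64342

€149145.64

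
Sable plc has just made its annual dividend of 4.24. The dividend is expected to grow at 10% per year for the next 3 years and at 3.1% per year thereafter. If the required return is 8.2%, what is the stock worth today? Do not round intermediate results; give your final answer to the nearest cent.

D_1 = 4.66400
D_2 = 5.13040
D_3 = 5.64344
Terminal value at year 3: TV = D_3×(1+g_2)/(r−g_2) = 5.81839/0.051 = 114.08601
P_0 = D_1/(1+r)^1 + D_2/(1+r)^2 + D_3/(1+r)^3 + TV/(1+r)^3
    = 4.31054 + 4.38225 + 4.45515 + 90.06387 = 103.21180

103.21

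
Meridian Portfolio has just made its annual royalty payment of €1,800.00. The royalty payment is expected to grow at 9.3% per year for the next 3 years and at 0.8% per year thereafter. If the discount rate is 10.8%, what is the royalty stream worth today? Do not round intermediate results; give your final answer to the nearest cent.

D_1 = 1967.40000
D_2 = 2150.36820
D_3 = 2350.35244
Terminal value at year 3: TV = D_3×(1+g_2)/(r−g_2) = 2369.15526/0.1 = 23691.55262
P_0 = D_1/(1+r)^1 + D_2/(1+r)^2 + D_3/(1+r)^3 + TV/(1+r)^3
    = 1775.63177 + 1751.59343 + 1727.88053 + 17417.03569 = 22672.14142

€22672.14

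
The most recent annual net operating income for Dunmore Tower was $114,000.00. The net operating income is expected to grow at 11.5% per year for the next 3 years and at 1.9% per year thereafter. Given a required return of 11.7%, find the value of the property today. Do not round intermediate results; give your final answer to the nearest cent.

D_1 = 127110.00000
D_2 = 141727.65000
D_3 = 158026.32975
Terminal value at year 3: TV = D_3×(1+g_2)/(r−g_2) = 161028.83002/0.098 = 1643151.32669
P_0 = D_1/(1+r)^1 + D_2/(1+r)^2 + D_3/(1+r)^3 + TV/(1+r)^3
    = 113795.88183 + 113592.12913 + 113388.74125 + 1179011.50342 = 1519788.25563

$1519788.26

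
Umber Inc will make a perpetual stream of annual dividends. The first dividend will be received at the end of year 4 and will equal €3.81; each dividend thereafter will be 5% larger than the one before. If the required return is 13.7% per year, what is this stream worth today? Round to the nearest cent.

Value at end of year 3: C₁ / (r − g) = €3.81 / (0.137 − 0.05) = €43.7931
Discount to today: PV = €43.7931 / (1 + 0.137)^3 = €43.7931 / 1.469878 = €29.79

€29.79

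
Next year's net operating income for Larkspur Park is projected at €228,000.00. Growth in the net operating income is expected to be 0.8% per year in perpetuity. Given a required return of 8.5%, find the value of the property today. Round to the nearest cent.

€2961038.96

Growing perpetuity: P = D₁ / (r − g) = €228,000.0000 / (0.085 − 0.008) = €2,961,038.96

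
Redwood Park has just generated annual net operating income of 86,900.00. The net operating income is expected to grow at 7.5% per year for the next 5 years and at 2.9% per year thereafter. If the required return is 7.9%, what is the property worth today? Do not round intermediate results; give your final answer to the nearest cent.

2185189.19

D_1 = 93417.50000
D_2 = 100423.81250
D_3 = 107955.59844
D_4 = 116052.26832
D_5 = 124756.18844
Terminal value at year 5: TV = D_5×(1+g_2)/(r−g_2) = 128374.11791/0.05 = 2567482.35818
P_0 = D_1/(1+r)^1 + D_2/(1+r)^2 + D_3/(1+r)^3 + D_4/(1+r)^4 + D_5/(1+r)^5 + TV/(1+r)^5
    = 86577.84986 + 86256.89398 + 85937.12792 + 85618.54728 + 85301.14766 + 1755497.61882 = 2185189.18551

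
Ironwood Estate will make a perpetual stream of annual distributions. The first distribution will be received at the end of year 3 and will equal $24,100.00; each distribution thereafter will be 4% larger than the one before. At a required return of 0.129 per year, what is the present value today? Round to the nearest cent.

$212441.40

Value at end of year 2: C₁ / (r − g) = $24,100.00 / (0.129 − 0.04) = $270,786.5169
Discount to today: PV = $270,786.5169 / (1 + 0.129)^2 = $270,786.5169 / 1.274641 = $212,441.40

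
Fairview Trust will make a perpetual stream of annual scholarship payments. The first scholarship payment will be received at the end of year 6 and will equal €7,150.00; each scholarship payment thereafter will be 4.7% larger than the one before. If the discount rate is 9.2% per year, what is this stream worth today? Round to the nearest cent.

Value at end of year 5: C₁ / (r − g) = €7,150.00 / (0.092 − 0.047) = €158,888.8889
Discount to today: PV = €158,888.8889 / (1 + 0.092)^5 = €158,888.8889 / 1.552792 = €102,324.67

€102324.67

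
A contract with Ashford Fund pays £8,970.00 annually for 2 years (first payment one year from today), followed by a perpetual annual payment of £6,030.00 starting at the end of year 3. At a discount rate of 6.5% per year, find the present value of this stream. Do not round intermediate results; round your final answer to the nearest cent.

£98121.87

PV of 2-year annuity: £8,970.00 × [1 − (1+0.065)^−2] / 0.065 = 16331.01898
Perpetuity value at year 2: £6,030.00 / 0.065 = 92769.23077
PV of perpetuity: 92769.23077 / (1+0.065)^2 = 81790.85346
Total PV = 16331.01898 + 81790.85346 = 98121.87244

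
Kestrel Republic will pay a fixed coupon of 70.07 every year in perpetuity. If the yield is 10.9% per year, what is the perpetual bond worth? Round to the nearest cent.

Level perpetuity: PV = C / r = 70.07 / 0.109 = 642.84

642.84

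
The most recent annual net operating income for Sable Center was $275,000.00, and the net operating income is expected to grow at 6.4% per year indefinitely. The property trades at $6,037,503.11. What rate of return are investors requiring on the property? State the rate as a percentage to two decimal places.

11.25%

D₁ = $275,000.00 × 1.064 = $292,600.0000
P = D₁/(r − g) ⇒ r = D₁/P + g = $292,600.0000/$6,037,503.11 + 0.064 = 0.048464 + 0.064 = 0.112464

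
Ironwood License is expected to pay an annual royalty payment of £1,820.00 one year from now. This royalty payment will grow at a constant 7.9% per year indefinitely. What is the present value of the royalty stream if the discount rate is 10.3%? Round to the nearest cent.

£75833.33

Growing perpetuity: P = D₁ / (r − g) = £1,820.0000 / (0.103 − 0.079) = £75,833.33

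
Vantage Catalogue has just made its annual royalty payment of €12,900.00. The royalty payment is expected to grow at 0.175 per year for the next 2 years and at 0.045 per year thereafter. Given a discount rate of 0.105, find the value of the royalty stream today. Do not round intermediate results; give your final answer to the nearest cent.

D_1 = 15157.50000
D_2 = 17810.06250
Terminal value at year 2: TV = D_2×(1+g_2)/(r−g_2) = 18611.51531/0.06 = 310191.92188
P_0 = D_1/(1+r)^1 + D_2/(1+r)^2 + TV/(1+r)^2
    = 13717.19457 + 14586.15712 + 254042.23654 = 282345.58824

€282345.59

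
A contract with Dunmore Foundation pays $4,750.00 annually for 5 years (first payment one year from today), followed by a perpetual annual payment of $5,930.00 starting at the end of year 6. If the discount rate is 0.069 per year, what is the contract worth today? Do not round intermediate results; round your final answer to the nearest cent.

PV of 5-year annuity: $4,750.00 × [1 − (1+0.069)^−5] / 0.069 = 19528.19640
Perpetuity value at year 5: $5,930.00 / 0.069 = 85942.02899
PV of perpetuity: 85942.02899 / (1+0.069)^5 = 61562.61748
Total PV = 19528.19640 + 61562.61748 = 81090.81388

$81090.81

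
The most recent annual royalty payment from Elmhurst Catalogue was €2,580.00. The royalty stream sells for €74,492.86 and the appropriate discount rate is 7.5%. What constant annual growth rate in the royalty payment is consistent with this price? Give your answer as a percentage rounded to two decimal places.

3.90%

P = D₀(1+g)/(r−g) ⇒ P(r−g) = D₀(1+g) ⇒ g(P+D₀) = P·r − D₀
g = (P·r − D₀)/(P + D₀) = (€74,492.86×0.075 − €2,580.00) / (€74,492.86 + €2,580.00) = 0.039015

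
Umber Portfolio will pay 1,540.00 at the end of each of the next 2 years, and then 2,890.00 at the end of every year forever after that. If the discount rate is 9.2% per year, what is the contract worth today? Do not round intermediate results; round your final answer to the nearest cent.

29044.67

PV of 2-year annuity: 1,540.00 × [1 − (1+0.092)^−2] / 0.092 = 2701.70001
Perpetuity value at year 2: 2,890.00 / 0.092 = 31413.04348
PV of perpetuity: 31413.04348 / (1+0.092)^2 = 26342.97008
Total PV = 2701.70001 + 26342.97008 = 29044.67009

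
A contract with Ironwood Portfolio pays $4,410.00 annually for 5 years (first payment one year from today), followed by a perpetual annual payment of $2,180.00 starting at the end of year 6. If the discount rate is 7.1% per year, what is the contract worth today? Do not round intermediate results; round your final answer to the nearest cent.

PV of 5-year annuity: $4,410.00 × [1 − (1+0.071)^−5] / 0.071 = 18033.55900
Perpetuity value at year 5: $2,180.00 / 0.071 = 30704.22535
PV of perpetuity: 30704.22535 / (1+0.071)^5 = 21789.67691
Total PV = 18033.55900 + 21789.67691 = 39823.23591

$39823.24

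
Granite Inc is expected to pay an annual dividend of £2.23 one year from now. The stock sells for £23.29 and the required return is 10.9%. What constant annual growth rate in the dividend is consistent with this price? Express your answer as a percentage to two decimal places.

1.33%

P = D₁/(r−g) ⇒ g = r − D₁/P = 0.109 − £2.23/£23.29 = 0.013251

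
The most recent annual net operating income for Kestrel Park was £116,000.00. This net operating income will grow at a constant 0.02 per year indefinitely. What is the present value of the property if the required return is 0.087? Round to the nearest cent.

D₁ = D₀ × (1 + g) = £116,000.00 × 1.02 = £118,320.0000
Growing perpetuity: P = D₁ / (r − g) = £118,320.0000 / (0.087 − 0.02) = £1,765,970.15

£1765970.15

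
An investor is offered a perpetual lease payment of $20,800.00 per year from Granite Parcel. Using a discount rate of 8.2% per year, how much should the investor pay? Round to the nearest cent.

$253658.54

Level perpetuity: PV = C / r = $20,800.00 / 0.082 = $253,658.54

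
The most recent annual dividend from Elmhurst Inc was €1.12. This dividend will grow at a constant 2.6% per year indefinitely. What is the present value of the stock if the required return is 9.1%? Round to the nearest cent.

D₁ = D₀ × (1 + g) = €1.12 × 1.026 = €1.1491
Growing perpetuity: P = D₁ / (r − g) = €1.1491 / (0.091 − 0.026) = €17.68

€17.68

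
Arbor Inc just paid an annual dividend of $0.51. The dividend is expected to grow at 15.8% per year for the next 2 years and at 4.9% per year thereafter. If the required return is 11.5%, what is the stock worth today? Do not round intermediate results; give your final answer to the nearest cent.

$9.82

D_1 = 0.59058
D_2 = 0.68389
Terminal value at year 2: TV = D_2×(1+g_2)/(r−g_2) = 0.71740/0.066 = 10.86973
P_0 = D_1/(1+r)^1 + D_2/(1+r)^2 + TV/(1+r)^2
    = 0.52967 + 0.55009 + 8.74317 = 9.82294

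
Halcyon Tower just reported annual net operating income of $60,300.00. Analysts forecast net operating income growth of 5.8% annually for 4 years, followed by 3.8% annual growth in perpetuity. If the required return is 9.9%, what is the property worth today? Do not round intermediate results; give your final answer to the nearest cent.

$1100854.11

D_1 = 63797.40000
D_2 = 67497.64920
D_3 = 71412.51285
D_4 = 75554.43860
Terminal value at year 4: TV = D_4×(1+g_2)/(r−g_2) = 78425.50727/0.061 = 1285664.05354
P_0 = D_1/(1+r)^1 + D_2/(1+r)^2 + D_3/(1+r)^3 + D_4/(1+r)^4 + TV/(1+r)^4
    = 58050.40946 + 55884.74360 + 53799.87145 + 51792.77889 + 881326.30300 = 1100854.10640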